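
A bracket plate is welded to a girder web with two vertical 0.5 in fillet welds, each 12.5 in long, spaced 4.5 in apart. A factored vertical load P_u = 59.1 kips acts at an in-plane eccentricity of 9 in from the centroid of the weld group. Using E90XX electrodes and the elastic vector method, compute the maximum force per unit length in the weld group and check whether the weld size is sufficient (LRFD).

E90XX → F_EXX = 90 ksi.
Total weld length L_w = 25 in. Treat welds as unit-width lines.
Polar moment about centroid: J = 2[d³/12 + d(b/2)²] = 2[12.5³/12 + 12.5×2.25²] = 452.1 in³.
Direct shear f_v = P/L_w = 59.1 / 25 = 2.364 kip/in (vertical).
Torsion M = P·e = 59.1 × 9 = 531.9 kip·in.
Critical point at (x, y) = (2.25, 6.25) from centroid. f_tx = M·y/J = 7.353 kip/in; f_ty = M·x/J = 2.647 kip/in.
Resultant f_max = √[f_tx² + (f_v + f_ty)²] = √[7.353² + (2.364 + 2.647)²] = 8.899 kip/in.
Capacity per unit length: φr_n = 0.75 × 0.6 × 90 × (0.707 × 0.5) = 14.32 kip/in.
8.899 ≤ 14.32 → adequate.

f_max ≈ 8.9 kip/in; adequate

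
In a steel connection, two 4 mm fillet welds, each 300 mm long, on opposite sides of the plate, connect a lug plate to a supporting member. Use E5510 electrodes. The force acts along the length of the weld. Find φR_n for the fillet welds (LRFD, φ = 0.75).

φR_n ≈ 420 kN

E55XX → F_EXX = 550 MPa.
Effective throat t_e = 0.707 × 4 = 2.828 mm.
Total length L = 600 mm; A_we = 2.828 × 600 = 1697 mm².
F_nw = 0.6 F_EXX = 0.6 × 550 = 330 MPa.
φR_n = 0.75 × 330 × 1697 × 10⁻³ = 420 kN.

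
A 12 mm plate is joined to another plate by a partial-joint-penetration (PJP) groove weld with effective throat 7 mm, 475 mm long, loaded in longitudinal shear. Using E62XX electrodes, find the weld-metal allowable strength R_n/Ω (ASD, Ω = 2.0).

R_n/Ω ≈ 618 kN

E62XX → F_EXX = 620 MPa.
Effective throat (given) t_e = 7 mm.
A_we = 7 × 475 = 3325 mm².
F_nw = 0.6 F_EXX = 372 MPa.
R_n/Ω = (372 × 3325) / 2.0 × 10⁻³ = 618.5 kN.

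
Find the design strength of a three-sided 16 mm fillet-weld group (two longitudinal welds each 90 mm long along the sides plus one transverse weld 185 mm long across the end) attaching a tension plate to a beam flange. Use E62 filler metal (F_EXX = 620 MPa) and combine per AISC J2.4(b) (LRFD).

t_e = 0.707 × 16 = 11.31 mm.
R_nwl = 0.6 × 620 × 11.31 × 180 × 10⁻³ = 757.5 kN (longitudinal, 2 welds).
R_nwt = 0.6 × 620 × 11.31 × 185 × 10⁻³ = 778.5 kN (transverse, base value).
(i) R_nwl + R_nwt = 1536 kN; (ii) 0.85 R_nwl + 1.5 R_nwt = 1812 kN.
R_n = max = 1812 kN [governs: (ii)]; φR_n = 1359 kN.

φR_n ≈ 1360 kN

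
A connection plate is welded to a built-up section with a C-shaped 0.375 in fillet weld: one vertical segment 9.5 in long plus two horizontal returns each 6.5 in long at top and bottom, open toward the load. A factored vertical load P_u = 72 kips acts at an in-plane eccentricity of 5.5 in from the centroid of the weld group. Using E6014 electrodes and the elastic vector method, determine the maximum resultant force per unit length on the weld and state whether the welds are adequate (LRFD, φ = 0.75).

E60XX → F_EXX = 60 ksi.
Total weld length L_w = 22.5 in. Treat welds as unit-width lines.
Centroid: x̄ = 2×6.5×3.25 / 22.5 = 1.878 in from the vertical weld.
Polar moment about centroid: J = I_x + I_y = [9.5³/12 + 2×6.5×4.75²] + [9.5×1.878² + 2(6.5³/12 + 6.5×1.372²)] = 468.5 in³.
Direct shear f_v = P/L_w = 72 / 22.5 = 3.2 kip/in (vertical).
Torsion M = P·e = 72 × 5.5 = 396 kip·in.
Critical point at (x, y) = (4.622, 4.75) from centroid. f_tx = M·y/J = 4.015 kip/in; f_ty = M·x/J = 3.907 kip/in.
Resultant f_max = √[f_tx² + (f_v + f_ty)²] = √[4.015² + (3.2 + 3.907)²] = 8.163 kip/in.
Capacity per unit length: φr_n = 0.75 × 0.6 × 60 × (0.707 × 0.375) = 7.158 kip/in.
8.163 > 7.158 → NOT adequate.

f_max ≈ 8.16 kip/in; NOT adequate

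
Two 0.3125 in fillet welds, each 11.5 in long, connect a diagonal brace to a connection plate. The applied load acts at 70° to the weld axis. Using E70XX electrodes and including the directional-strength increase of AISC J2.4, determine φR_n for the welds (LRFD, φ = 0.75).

φR_n ≈ 233 kips

E70XX → F_EXX = 70 ksi.
t_e = 0.707 × 0.3125 = 0.2209 in; A_we = 0.2209 × 23 = 5.082 in².
Directional factor: 1.0 + 0.5 sin^1.5(70°) = 1.455.
F_nw = 0.6 × 70 × 1.455 = 61.13 ksi.
φR_n = 0.75 × 61.13 × 5.082 = 233 kips.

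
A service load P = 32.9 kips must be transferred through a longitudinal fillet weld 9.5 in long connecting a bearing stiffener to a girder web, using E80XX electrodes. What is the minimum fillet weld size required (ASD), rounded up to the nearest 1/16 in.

E80XX → F_EXX = 80 ksi.
Total weld length L = 9.5 in.
Required throat t_e = P × Ω / (0.6 F_EXX × L) = 32.9 × 2.0 / (0.6 × 80 × 9.5) = 0.1443 in.
Required leg w = t_e / 0.707 = 0.2041 in → use 1/4 in.

w = 1/4 in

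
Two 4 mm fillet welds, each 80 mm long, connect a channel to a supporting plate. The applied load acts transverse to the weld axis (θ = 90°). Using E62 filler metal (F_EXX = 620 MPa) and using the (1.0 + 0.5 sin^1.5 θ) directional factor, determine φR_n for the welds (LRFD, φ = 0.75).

t_e = 0.707 × 4 = 2.828 mm; A_we = 2.828 × 160 = 452.5 mm².
Directional factor: 1.0 + 0.5 sin^1.5(90°) = 1.5.
F_nw = 0.6 × 620 × 1.5 = 558 MPa.
φR_n = 0.75 × 558 × 452.5 × 10⁻³ = 189.4 kN.

φR_n ≈ 189 kN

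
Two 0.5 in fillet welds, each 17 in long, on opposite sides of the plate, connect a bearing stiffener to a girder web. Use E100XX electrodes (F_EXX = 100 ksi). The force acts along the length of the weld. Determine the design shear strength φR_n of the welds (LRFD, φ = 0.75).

φR_n ≈ 541 kips

Effective throat t_e = 0.707 × 0.5 = 0.3535 in.
Total length L = 34 in; A_we = 0.3535 × 34 = 12.02 in².
F_nw = 0.6 F_EXX = 0.6 × 100 = 60 ksi.
φR_n = 0.75 × 60 × 12.02 = 540.9 kips.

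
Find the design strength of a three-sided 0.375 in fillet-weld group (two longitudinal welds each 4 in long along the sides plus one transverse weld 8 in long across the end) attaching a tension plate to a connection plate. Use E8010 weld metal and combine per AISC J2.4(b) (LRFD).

E80XX → F_EXX = 80 ksi.
t_e = 0.707 × 0.375 = 0.2651 in.
R_nwl = 0.6 × 80 × 0.2651 × 8 = 101.8 kip (longitudinal, 2 welds).
R_nwt = 0.6 × 80 × 0.2651 × 8 = 101.8 kip (transverse, base value).
(i) R_nwl + R_nwt = 203.6 kip; (ii) 0.85 R_nwl + 1.5 R_nwt = 239.2 kip.
R_n = max = 239.2 kip [governs: (ii)]; φR_n = 179.4 kip.

φR_n ≈ 179 kip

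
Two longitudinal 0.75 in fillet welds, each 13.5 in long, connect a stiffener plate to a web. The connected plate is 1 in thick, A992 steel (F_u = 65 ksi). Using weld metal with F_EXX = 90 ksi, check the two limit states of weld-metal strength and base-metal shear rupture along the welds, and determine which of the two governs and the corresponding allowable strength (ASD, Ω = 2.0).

R_n/Ω ≈ 387 kips (weld metal governs)

t_e = 0.707 × 0.75 = 0.5302 in; L = 27 in.
Weld metal: R_n/Ω = (1/2.0) × 0.6 × 90 × 0.5302 × 27 = 386.6 kips.
Base metal (shear rupture): R_n/Ω = (1/2.0) × 0.6 × 65 × 1 × 27 = 526.5 kips.
Governing: weld metal.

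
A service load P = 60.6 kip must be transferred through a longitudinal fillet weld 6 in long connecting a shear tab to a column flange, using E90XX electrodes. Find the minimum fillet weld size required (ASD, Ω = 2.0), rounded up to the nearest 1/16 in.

E90XX → F_EXX = 90 ksi.
Total weld length L = 6 in.
Required throat t_e = P × Ω / (0.6 F_EXX × L) = 60.6 × 2.0 / (0.6 × 90 × 6) = 0.3741 in.
Required leg w = t_e / 0.707 = 0.5291 in → use 9/16 in.

w = 9/16 in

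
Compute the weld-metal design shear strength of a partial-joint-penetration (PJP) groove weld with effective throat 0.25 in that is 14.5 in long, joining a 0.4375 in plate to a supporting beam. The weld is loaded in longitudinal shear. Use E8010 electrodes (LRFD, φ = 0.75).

φR_n ≈ 130 kip

E80XX → F_EXX = 80 ksi.
Effective throat (given) t_e = 0.25 in.
A_we = 0.25 × 14.5 = 3.625 in².
F_nw = 0.6 F_EXX = 48 ksi.
φR_n = 0.75 × 48 × 3.625 = 130.5 kip.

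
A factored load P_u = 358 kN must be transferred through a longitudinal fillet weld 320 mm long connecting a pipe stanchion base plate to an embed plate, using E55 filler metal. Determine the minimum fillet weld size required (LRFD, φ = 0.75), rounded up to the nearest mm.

w = 7 mm

E55XX → F_EXX = 550 MPa.
Total weld length L = 320 mm.
Required throat t_e = P_u / (φ × 0.6 F_EXX × L) = 358 / (0.75 × 0.6 × 550 × 320 × 10⁻³) = 4.52 mm.
Required leg w = t_e / 0.707 = 6.393 mm → use 7 mm.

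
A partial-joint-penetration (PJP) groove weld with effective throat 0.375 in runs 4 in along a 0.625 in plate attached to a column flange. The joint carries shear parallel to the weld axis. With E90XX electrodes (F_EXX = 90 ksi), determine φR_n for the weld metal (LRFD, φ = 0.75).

Effective throat (given) t_e = 0.375 in.
A_we = 0.375 × 4 = 1.5 in².
F_nw = 0.6 F_EXX = 54 ksi.
φR_n = 0.75 × 54 × 1.5 = 60.75 kip.

φR_n ≈ 60.8 kip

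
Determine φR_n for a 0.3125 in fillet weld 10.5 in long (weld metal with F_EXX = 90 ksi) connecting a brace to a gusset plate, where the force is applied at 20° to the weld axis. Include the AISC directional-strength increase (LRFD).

φR_n ≈ 103 kip

t_e = 0.707 × 0.3125 = 0.2209 in; A_we = 0.2209 × 10.5 = 2.32 in².
Directional factor: 1.0 + 0.5 sin^1.5(20°) = 1.1.
F_nw = 0.6 × 90 × 1.1 = 59.4 ksi.
φR_n = 0.75 × 59.4 × 2.32 = 103.4 kip.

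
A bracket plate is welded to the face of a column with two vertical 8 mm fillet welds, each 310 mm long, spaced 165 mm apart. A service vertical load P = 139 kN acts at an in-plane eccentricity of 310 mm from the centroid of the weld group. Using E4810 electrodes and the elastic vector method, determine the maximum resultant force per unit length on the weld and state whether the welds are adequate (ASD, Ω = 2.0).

f_max ≈ 950 N/mm; NOT adequate

E48XX → F_EXX = 480 MPa.
Total weld length L_w = 620 mm. Treat welds as unit-width lines.
Polar moment about centroid: J = 2[d³/12 + d(b/2)²] = 2[310³/12 + 310×82.5²] = 9185000 mm³.
Direct shear f_v = P/L_w = 139×10³ / 620 = 224.2 N/mm (vertical).
Torsion M = P·e = 139×10³ × 310 = 43090000 N·mm.
Critical point at (x, y) = (82.5, 155) from centroid. f_tx = M·y/J = 727.2 N/mm; f_ty = M·x/J = 387 N/mm.
Resultant f_max = √[f_tx² + (f_v + f_ty)²] = √[727.2² + (224.2 + 387)²] = 949.9 N/mm.
Capacity per unit length: r_n/Ω = (1/2.0) × 0.6 × 480 × (0.707 × 8) = 814.5 N/mm.
949.9 > 814.5 → NOT adequate.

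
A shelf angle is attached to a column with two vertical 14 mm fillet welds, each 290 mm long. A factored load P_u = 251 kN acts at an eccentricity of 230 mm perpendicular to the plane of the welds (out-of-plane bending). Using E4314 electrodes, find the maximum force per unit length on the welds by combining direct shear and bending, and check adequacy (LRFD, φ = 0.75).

f_max ≈ 2100 N/mm; NOT adequate

E43XX → F_EXX = 430 MPa.
L_w = 2 × 290 = 580 mm; section modulus (unit throat) S = 2 × L²/6 = 28030 mm².
Direct shear f_v = P/L_w = 251×10³/580 = 432.8 N/mm.
Moment M = P × e = 251×10³ × 230 = 57730000 N·mm; bending f_b = M/S = 2059 N/mm.
f_max = √(f_v² + f_b²) = √(432.8² + 2059²) = 2104 N/mm.
φr_n = 0.75 × 0.6 × 430 × (0.707 × 14) = 1915 N/mm → NOT adequate.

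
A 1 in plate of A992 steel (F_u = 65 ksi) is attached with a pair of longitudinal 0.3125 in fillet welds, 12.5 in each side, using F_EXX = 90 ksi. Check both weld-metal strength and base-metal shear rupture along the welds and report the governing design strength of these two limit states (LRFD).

φR_n ≈ 224 kips (weld metal governs)

t_e = 0.707 × 0.3125 = 0.2209 in; L = 25 in.
Weld metal: φR_n = 0.75 × 0.6 × 90 × 0.2209 × 25 = 223.7 kips.
Base metal (shear rupture): φR_n = 0.75 × 0.6 × 65 × 1 × 25 = 731.2 kips.
Governing: weld metal.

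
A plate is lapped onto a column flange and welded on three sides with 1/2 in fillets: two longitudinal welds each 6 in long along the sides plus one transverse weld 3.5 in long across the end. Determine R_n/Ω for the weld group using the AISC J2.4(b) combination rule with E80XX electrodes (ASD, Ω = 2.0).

R_n/Ω ≈ 132 kip

E80XX → F_EXX = 80 ksi.
t_e = 0.707 × 0.5 = 0.3535 in.
R_nwl = 0.6 × 80 × 0.3535 × 12 = 203.6 kip (longitudinal, 2 welds).
R_nwt = 0.6 × 80 × 0.3535 × 3.5 = 59.39 kip (transverse, base value).
(i) R_nwl + R_nwt = 263 kip; (ii) 0.85 R_nwl + 1.5 R_nwt = 262.2 kip.
R_n = max = 263 kip [governs: (i)]; R_n/Ω = 131.5 kip.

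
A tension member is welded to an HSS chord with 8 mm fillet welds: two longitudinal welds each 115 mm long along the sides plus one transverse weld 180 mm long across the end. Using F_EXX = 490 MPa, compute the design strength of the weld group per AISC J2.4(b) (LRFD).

t_e = 0.707 × 8 = 5.656 mm.
R_nwl = 0.6 × 490 × 5.656 × 230 × 10⁻³ = 382.5 kN (longitudinal, 2 welds).
R_nwt = 0.6 × 490 × 5.656 × 180 × 10⁻³ = 299.3 kN (transverse, base value).
(i) R_nwl + R_nwt = 681.8 kN; (ii) 0.85 R_nwl + 1.5 R_nwt = 774.1 kN.
R_n = max = 774.1 kN [governs: (ii)]; φR_n = 580.5 kN.

φR_n ≈ 581 kN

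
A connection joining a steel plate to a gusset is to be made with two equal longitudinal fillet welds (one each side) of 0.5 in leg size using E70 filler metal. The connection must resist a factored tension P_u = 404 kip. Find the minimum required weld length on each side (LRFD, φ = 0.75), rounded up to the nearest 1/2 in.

E70XX → F_EXX = 70 ksi.
Throat t_e = 0.707 × 0.5 = 0.3535 in.
φr_n = 0.75 × 0.6 × 70 × 0.3535 = 11.14 kip/in.
L_req = P_u / φr_n = 404 / 11.14 = 36.28 in total.
Per side: 36.28 / 2 = 18.14 in.
Round up → use L = 18.5 in on each side.

L = 18.5 in on each side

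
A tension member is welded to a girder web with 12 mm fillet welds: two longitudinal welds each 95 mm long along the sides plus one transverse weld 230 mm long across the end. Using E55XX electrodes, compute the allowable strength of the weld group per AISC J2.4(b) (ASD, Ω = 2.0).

R_n/Ω ≈ 709 kN

E55XX → F_EXX = 550 MPa.
t_e = 0.707 × 12 = 8.484 mm.
R_nwl = 0.6 × 550 × 8.484 × 190 × 10⁻³ = 531.9 kN (longitudinal, 2 welds).
R_nwt = 0.6 × 550 × 8.484 × 230 × 10⁻³ = 643.9 kN (transverse, base value).
(i) R_nwl + R_nwt = 1176 kN; (ii) 0.85 R_nwl + 1.5 R_nwt = 1418 kN.
R_n = max = 1418 kN [governs: (ii)]; R_n/Ω = 709 kN.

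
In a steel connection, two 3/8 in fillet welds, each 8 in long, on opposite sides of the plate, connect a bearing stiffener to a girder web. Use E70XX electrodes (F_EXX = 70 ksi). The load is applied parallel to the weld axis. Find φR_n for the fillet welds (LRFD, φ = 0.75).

Effective throat t_e = 0.707 × 0.375 = 0.2651 in.
Total length L = 16 in; A_we = 0.2651 × 16 = 4.242 in².
F_nw = 0.6 F_EXX = 0.6 × 70 = 42 ksi.
φR_n = 0.75 × 42 × 4.242 = 133.6 kip.

φR_n ≈ 134 kip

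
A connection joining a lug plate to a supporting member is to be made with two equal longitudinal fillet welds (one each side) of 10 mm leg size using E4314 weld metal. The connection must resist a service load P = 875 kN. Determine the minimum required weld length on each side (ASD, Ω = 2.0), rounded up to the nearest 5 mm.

L = 480 mm on each side

E43XX → F_EXX = 430 MPa.
Throat t_e = 0.707 × 10 = 7.07 mm.
r_n/Ω = (0.6 × 430 × 7.07) / 2.0 = 912 N/mm = 0.912 kN/mm.
L_req = P / (r_n/Ω) = 875 / 0.912 = 959.4 mm total.
Per side: 959.4 / 2 = 479.7 mm.
Round up → use L = 480 mm on each side.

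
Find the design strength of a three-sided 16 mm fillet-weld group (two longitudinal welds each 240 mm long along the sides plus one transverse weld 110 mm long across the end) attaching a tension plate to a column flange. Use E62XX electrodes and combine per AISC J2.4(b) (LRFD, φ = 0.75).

φR_n ≈ 1860 kN

E62XX → F_EXX = 620 MPa.
t_e = 0.707 × 16 = 11.31 mm.
R_nwl = 0.6 × 620 × 11.31 × 480 × 10⁻³ = 2020 kN (longitudinal, 2 welds).
R_nwt = 0.6 × 620 × 11.31 × 110 × 10⁻³ = 462.9 kN (transverse, base value).
(i) R_nwl + R_nwt = 2483 kN; (ii) 0.85 R_nwl + 1.5 R_nwt = 2411 kN.
R_n = max = 2483 kN [governs: (i)]; φR_n = 1862 kN.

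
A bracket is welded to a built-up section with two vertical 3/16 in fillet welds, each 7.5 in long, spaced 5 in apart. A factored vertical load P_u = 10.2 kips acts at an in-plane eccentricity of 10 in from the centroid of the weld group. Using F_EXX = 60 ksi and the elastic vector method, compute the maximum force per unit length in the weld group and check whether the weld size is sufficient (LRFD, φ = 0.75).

f_max ≈ 3.23 kip/in; adequate

Total weld length L_w = 15 in. Treat welds as unit-width lines.
Polar moment about centroid: J = 2[d³/12 + d(b/2)²] = 2[7.5³/12 + 7.5×2.5²] = 164.1 in³.
Direct shear f_v = P/L_w = 10.2 / 15 = 0.68 kip/in (vertical).
Torsion M = P·e = 10.2 × 10 = 102 kip·in.
Critical point at (x, y) = (2.5, 3.75) from centroid. f_tx = M·y/J = 2.331 kip/in; f_ty = M·x/J = 1.554 kip/in.
Resultant f_max = √[f_tx² + (f_v + f_ty)²] = √[2.331² + (0.68 + 1.554)²] = 3.229 kip/in.
Capacity per unit length: φr_n = 0.75 × 0.6 × 60 × (0.707 × 0.1875) = 3.579 kip/in.
3.229 ≤ 3.579 → adequate.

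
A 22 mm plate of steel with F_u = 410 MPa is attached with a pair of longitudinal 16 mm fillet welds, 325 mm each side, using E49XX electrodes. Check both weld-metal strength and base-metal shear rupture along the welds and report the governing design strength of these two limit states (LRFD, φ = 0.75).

φR_n ≈ 1620 kN (weld metal governs)

E49XX → F_EXX = 490 MPa.
t_e = 0.707 × 16 = 11.31 mm; L = 650 mm.
Weld metal: φR_n = 0.75 × 0.6 × 490 × 11.31 × 650 × 10⁻³ = 1621 kN.
Base metal (shear rupture): φR_n = 0.75 × 0.6 × 410 × 22 × 650 × 10⁻³ = 2638 kN.
Governing: weld metal.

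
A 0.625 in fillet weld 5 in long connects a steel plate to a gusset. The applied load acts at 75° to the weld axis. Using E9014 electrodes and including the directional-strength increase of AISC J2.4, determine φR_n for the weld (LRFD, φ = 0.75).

E90XX → F_EXX = 90 ksi.
t_e = 0.707 × 0.625 = 0.4419 in; A_we = 0.4419 × 5 = 2.209 in².
Directional factor: 1.0 + 0.5 sin^1.5(75°) = 1.475.
F_nw = 0.6 × 90 × 1.475 = 79.63 ksi.
φR_n = 0.75 × 79.63 × 2.209 = 132 kips.

φR_n ≈ 132 kips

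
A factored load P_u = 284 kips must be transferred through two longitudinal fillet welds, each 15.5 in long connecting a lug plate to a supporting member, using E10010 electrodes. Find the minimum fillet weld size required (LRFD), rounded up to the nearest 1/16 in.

w = 5/16 in

E100XX → F_EXX = 100 ksi.
Total weld length L = 31 in.
Required throat t_e = P_u / (φ × 0.6 F_EXX × L) = 284 / (0.75 × 0.6 × 100 × 31) = 0.2036 in.
Required leg w = t_e / 0.707 = 0.288 in → use 5/16 in.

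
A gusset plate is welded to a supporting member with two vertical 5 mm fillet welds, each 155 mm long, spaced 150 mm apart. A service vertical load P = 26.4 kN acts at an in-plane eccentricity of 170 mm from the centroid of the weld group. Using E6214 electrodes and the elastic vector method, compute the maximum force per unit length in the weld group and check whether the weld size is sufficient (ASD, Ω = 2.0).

E62XX → F_EXX = 620 MPa.
Total weld length L_w = 310 mm. Treat welds as unit-width lines.
Polar moment about centroid: J = 2[d³/12 + d(b/2)²] = 2[155³/12 + 155×75²] = 2364000 mm³.
Direct shear f_v = P/L_w = 26.4×10³ / 310 = 85.16 N/mm (vertical).
Torsion M = P·e = 26.4×10³ × 170 = 4488000 N·mm.
Critical point at (x, y) = (75, 77.5) from centroid. f_tx = M·y/J = 147.1 N/mm; f_ty = M·x/J = 142.4 N/mm.
Resultant f_max = √[f_tx² + (f_v + f_ty)²] = √[147.1² + (85.16 + 142.4)²] = 270.9 N/mm.
Capacity per unit length: r_n/Ω = (1/2.0) × 0.6 × 620 × (0.707 × 5) = 657.5 N/mm.
270.9 ≤ 657.5 → adequate.

f_max ≈ 271 N/mm; adequate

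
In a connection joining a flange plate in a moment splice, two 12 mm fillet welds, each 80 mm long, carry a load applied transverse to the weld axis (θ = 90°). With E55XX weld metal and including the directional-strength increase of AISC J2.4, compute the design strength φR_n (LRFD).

φR_n ≈ 504 kN

E55XX → F_EXX = 550 MPa.
t_e = 0.707 × 12 = 8.484 mm; A_we = 8.484 × 160 = 1357 mm².
Directional factor: 1.0 + 0.5 sin^1.5(90°) = 1.5.
F_nw = 0.6 × 550 × 1.5 = 495 MPa.
φR_n = 0.75 × 495 × 1357 × 10⁻³ = 503.9 kN.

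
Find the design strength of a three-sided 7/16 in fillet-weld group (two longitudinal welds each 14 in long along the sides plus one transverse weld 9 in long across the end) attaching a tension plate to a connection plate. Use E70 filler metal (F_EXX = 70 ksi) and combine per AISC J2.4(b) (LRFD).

t_e = 0.707 × 0.4375 = 0.3093 in.
R_nwl = 0.6 × 70 × 0.3093 × 28 = 363.8 kips (longitudinal, 2 welds).
R_nwt = 0.6 × 70 × 0.3093 × 9 = 116.9 kips (transverse, base value).
(i) R_nwl + R_nwt = 480.7 kips; (ii) 0.85 R_nwl + 1.5 R_nwt = 484.6 kips.
R_n = max = 484.6 kips [governs: (ii)]; φR_n = 363.4 kips.

φR_n ≈ 363 kips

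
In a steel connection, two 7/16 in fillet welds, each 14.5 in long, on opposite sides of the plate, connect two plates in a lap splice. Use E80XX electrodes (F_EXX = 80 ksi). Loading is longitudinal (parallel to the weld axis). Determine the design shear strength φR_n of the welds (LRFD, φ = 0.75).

Effective throat t_e = 0.707 × 0.4375 = 0.3093 in.
Total length L = 29 in; A_we = 0.3093 × 29 = 8.97 in².
F_nw = 0.6 F_EXX = 0.6 × 80 = 48 ksi.
φR_n = 0.75 × 48 × 8.97 = 322.9 kips.

φR_n ≈ 323 kips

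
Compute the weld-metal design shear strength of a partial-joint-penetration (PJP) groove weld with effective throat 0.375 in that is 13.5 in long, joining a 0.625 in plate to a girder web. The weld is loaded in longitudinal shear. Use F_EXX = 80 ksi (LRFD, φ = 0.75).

Effective throat (given) t_e = 0.375 in.
A_we = 0.375 × 13.5 = 5.062 in².
F_nw = 0.6 F_EXX = 48 ksi.
φR_n = 0.75 × 48 × 5.062 = 182.2 kip.

φR_n ≈ 182 kip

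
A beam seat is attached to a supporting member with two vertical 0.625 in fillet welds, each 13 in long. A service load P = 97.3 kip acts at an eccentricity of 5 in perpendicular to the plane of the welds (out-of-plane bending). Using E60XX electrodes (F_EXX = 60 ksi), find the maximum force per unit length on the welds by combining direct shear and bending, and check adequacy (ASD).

f_max ≈ 9.41 kip/in; NOT adequate

L_w = 2 × 13 = 26 in; section modulus (unit throat) S = 2 × L²/6 = 56.33 in².
Direct shear f_v = P/L_w = 97.3/26 = 3.742 kip/in.
Moment M = P × e = 97.3 × 5 = 486.5 kip·in; bending f_b = M/S = 8.636 kip/in.
f_max = √(f_v² + f_b²) = √(3.742² + 8.636²) = 9.412 kip/in.
r_n/Ω = (1/2.0) × 0.6 × 60 × (0.707 × 0.625) = 7.954 kip/in → NOT adequate.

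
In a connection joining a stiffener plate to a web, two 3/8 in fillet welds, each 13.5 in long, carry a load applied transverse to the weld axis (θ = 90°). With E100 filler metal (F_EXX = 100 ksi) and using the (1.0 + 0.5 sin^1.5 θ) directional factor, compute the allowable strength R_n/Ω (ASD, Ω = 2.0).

R_n/Ω ≈ 322 kips

t_e = 0.707 × 0.375 = 0.2651 in; A_we = 0.2651 × 27 = 7.158 in².
Directional factor: 1.0 + 0.5 sin^1.5(90°) = 1.5.
F_nw = 0.6 × 100 × 1.5 = 90 ksi.
R_n/Ω = (90 × 7.158) / 2.0 = 322.1 kips.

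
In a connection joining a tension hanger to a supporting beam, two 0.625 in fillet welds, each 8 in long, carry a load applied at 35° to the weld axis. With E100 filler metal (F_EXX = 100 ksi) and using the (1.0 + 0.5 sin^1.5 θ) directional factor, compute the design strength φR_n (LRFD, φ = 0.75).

φR_n ≈ 387 kips

t_e = 0.707 × 0.625 = 0.4419 in; A_we = 0.4419 × 16 = 7.07 in².
Directional factor: 1.0 + 0.5 sin^1.5(35°) = 1.217.
F_nw = 0.6 × 100 × 1.217 = 73.03 ksi.
φR_n = 0.75 × 73.03 × 7.07 = 387.3 kips.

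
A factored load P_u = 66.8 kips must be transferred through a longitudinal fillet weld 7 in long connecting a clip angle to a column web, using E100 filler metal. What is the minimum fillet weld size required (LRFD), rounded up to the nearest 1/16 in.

E100XX → F_EXX = 100 ksi.
Total weld length L = 7 in.
Required throat t_e = P_u / (φ × 0.6 F_EXX × L) = 66.8 / (0.75 × 0.6 × 100 × 7) = 0.2121 in.
Required leg w = t_e / 0.707 = 0.2999 in → use 5/16 in.

w = 5/16 in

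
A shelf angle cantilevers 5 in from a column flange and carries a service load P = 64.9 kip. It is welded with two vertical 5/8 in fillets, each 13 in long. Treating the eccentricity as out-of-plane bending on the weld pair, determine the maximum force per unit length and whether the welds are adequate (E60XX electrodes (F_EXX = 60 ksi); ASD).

L_w = 2 × 13 = 26 in; section modulus (unit throat) S = 2 × L²/6 = 56.33 in².
Direct shear f_v = P/L_w = 64.9/26 = 2.496 kip/in.
Moment M = P × e = 64.9 × 5 = 324.5 kip·in; bending f_b = M/S = 5.76 kip/in.
f_max = √(f_v² + f_b²) = √(2.496² + 5.76²) = 6.278 kip/in.
r_n/Ω = (1/2.0) × 0.6 × 60 × (0.707 × 0.625) = 7.954 kip/in → adequate.

f_max ≈ 6.28 kip/in; adequate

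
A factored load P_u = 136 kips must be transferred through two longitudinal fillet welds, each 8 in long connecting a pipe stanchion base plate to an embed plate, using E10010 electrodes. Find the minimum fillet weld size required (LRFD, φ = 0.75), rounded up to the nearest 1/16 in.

w = 5/16 in

E100XX → F_EXX = 100 ksi.
Total weld length L = 16 in.
Required throat t_e = P_u / (φ × 0.6 F_EXX × L) = 136 / (0.75 × 0.6 × 100 × 16) = 0.1889 in.
Required leg w = t_e / 0.707 = 0.2672 in → use 5/16 in.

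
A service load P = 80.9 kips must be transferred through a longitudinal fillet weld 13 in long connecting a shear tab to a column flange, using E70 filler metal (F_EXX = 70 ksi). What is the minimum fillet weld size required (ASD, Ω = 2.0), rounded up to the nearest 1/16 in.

Total weld length L = 13 in.
Required throat t_e = P × Ω / (0.6 F_EXX × L) = 80.9 × 2.0 / (0.6 × 70 × 13) = 0.2963 in.
Required leg w = t_e / 0.707 = 0.4191 in → use 7/16 in.

w = 7/16 in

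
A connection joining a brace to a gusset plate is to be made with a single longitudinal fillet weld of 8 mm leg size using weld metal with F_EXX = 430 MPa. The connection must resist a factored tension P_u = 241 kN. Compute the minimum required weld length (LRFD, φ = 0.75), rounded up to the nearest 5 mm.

Throat t_e = 0.707 × 8 = 5.656 mm.
φr_n = 0.75 × 0.6 × 430 × 5.656 × 10⁻³ = 1.094 kN/mm.
L_req = P_u / φr_n = 241 / 1.094 = 220.2 mm total.
Round up → use L = 225 mm.

L = 225 mm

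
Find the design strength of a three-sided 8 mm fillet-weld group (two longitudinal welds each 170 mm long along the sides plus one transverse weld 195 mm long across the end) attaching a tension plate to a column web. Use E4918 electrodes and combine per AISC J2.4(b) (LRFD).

E49XX → F_EXX = 490 MPa.
t_e = 0.707 × 8 = 5.656 mm.
R_nwl = 0.6 × 490 × 5.656 × 340 × 10⁻³ = 565.4 kN (longitudinal, 2 welds).
R_nwt = 0.6 × 490 × 5.656 × 195 × 10⁻³ = 324.3 kN (transverse, base value).
(i) R_nwl + R_nwt = 889.6 kN; (ii) 0.85 R_nwl + 1.5 R_nwt = 967 kN.
R_n = max = 967 kN [governs: (ii)]; φR_n = 725.2 kN.

φR_n ≈ 725 kN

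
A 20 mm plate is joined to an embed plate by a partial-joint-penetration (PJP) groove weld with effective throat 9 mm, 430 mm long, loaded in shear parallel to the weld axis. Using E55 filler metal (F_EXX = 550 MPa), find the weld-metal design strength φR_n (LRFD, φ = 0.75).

φR_n ≈ 958 kN

Effective throat (given) t_e = 9 mm.
A_we = 9 × 430 = 3870 mm².
F_nw = 0.6 F_EXX = 330 MPa.
φR_n = 0.75 × 330 × 3870 × 10⁻³ = 957.8 kN.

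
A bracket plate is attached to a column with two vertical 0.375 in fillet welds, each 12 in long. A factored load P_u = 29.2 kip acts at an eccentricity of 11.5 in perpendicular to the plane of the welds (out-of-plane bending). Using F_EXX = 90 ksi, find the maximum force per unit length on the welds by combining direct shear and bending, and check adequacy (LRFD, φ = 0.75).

f_max ≈ 7.1 kip/in; adequate

L_w = 2 × 12 = 24 in; section modulus (unit throat) S = 2 × L²/6 = 48 in².
Direct shear f_v = P/L_w = 29.2/24 = 1.217 kip/in.
Moment M = P × e = 29.2 × 11.5 = 335.8 kip·in; bending f_b = M/S = 6.996 kip/in.
f_max = √(f_v² + f_b²) = √(1.217² + 6.996²) = 7.101 kip/in.
φr_n = 0.75 × 0.6 × 90 × (0.707 × 0.375) = 10.74 kip/in → adequate.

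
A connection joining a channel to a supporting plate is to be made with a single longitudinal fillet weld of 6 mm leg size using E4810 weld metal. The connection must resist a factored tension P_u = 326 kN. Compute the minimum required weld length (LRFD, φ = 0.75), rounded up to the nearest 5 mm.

L = 360 mm

E48XX → F_EXX = 480 MPa.
Throat t_e = 0.707 × 6 = 4.242 mm.
φr_n = 0.75 × 0.6 × 480 × 4.242 × 10⁻³ = 0.9163 kN/mm.
L_req = P_u / φr_n = 326 / 0.9163 = 355.8 mm total.
Round up → use L = 360 mm.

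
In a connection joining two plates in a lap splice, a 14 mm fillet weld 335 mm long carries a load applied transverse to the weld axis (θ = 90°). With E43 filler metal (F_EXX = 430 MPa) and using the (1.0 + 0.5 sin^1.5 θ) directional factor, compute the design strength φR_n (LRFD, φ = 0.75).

t_e = 0.707 × 14 = 9.898 mm; A_we = 9.898 × 335 = 3316 mm².
Directional factor: 1.0 + 0.5 sin^1.5(90°) = 1.5.
F_nw = 0.6 × 430 × 1.5 = 387 MPa.
φR_n = 0.75 × 387 × 3316 × 10⁻³ = 962.4 kN.

φR_n ≈ 962 kN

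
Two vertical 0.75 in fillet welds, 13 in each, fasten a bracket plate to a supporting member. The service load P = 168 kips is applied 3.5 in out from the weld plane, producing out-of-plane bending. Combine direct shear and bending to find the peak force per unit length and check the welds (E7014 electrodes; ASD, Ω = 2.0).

E70XX → F_EXX = 70 ksi.
L_w = 2 × 13 = 26 in; section modulus (unit throat) S = 2 × L²/6 = 56.33 in².
Direct shear f_v = P/L_w = 168/26 = 6.462 kip/in.
Moment M = P × e = 168 × 3.5 = 588 kip·in; bending f_b = M/S = 10.44 kip/in.
f_max = √(f_v² + f_b²) = √(6.462² + 10.44²) = 12.28 kip/in.
r_n/Ω = (1/2.0) × 0.6 × 70 × (0.707 × 0.75) = 11.14 kip/in → NOT adequate.

f_max ≈ 12.3 kip/in; NOT adequate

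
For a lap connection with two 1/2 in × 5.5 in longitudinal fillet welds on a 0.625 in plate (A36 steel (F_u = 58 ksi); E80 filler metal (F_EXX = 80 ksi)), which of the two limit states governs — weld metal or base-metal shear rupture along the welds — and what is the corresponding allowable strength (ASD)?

R_n/Ω ≈ 93.3 kip (weld metal governs)

t_e = 0.707 × 0.5 = 0.3535 in; L = 11 in.
Weld metal: R_n/Ω = (1/2.0) × 0.6 × 80 × 0.3535 × 11 = 93.32 kip.
Base metal (shear rupture): R_n/Ω = (1/2.0) × 0.6 × 58 × 0.625 × 11 = 119.6 kip.
Governing: weld metal.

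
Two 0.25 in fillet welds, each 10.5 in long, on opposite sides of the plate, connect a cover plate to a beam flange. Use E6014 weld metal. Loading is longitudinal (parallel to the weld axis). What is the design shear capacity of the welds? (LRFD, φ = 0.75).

E60XX → F_EXX = 60 ksi.
Effective throat t_e = 0.707 × 0.25 = 0.1767 in.
Total length L = 21 in; A_we = 0.1767 × 21 = 3.712 in².
F_nw = 0.6 F_EXX = 0.6 × 60 = 36 ksi.
φR_n = 0.75 × 36 × 3.712 = 100.2 kip.

φR_n ≈ 100 kip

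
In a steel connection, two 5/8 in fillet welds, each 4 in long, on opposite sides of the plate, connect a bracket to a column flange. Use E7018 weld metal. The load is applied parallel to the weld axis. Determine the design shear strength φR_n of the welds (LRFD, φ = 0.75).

φR_n ≈ 111 kip

E70XX → F_EXX = 70 ksi.
Effective throat t_e = 0.707 × 0.625 = 0.4419 in.
Total length L = 8 in; A_we = 0.4419 × 8 = 3.535 in².
F_nw = 0.6 F_EXX = 0.6 × 70 = 42 ksi.
φR_n = 0.75 × 42 × 3.535 = 111.4 kip.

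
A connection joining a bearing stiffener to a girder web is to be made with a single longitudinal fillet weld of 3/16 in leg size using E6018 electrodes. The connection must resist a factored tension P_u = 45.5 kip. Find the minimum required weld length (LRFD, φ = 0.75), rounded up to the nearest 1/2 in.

L = 13 in

E60XX → F_EXX = 60 ksi.
Throat t_e = 0.707 × 0.1875 = 0.1326 in.
φr_n = 0.75 × 0.6 × 60 × 0.1326 = 3.579 kip/in.
L_req = P_u / φr_n = 45.5 / 3.579 = 12.71 in total.
Round up → use L = 13 in.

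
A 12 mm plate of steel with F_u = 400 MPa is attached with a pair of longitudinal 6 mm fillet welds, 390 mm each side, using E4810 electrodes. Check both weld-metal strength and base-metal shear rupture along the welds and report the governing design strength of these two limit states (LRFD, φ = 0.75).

φR_n ≈ 715 kN (weld metal governs)

E48XX → F_EXX = 480 MPa.
t_e = 0.707 × 6 = 4.242 mm; L = 780 mm.
Weld metal: φR_n = 0.75 × 0.6 × 480 × 4.242 × 780 × 10⁻³ = 714.7 kN.
Base metal (shear rupture): φR_n = 0.75 × 0.6 × 400 × 12 × 780 × 10⁻³ = 1685 kN.
Governing: weld metal.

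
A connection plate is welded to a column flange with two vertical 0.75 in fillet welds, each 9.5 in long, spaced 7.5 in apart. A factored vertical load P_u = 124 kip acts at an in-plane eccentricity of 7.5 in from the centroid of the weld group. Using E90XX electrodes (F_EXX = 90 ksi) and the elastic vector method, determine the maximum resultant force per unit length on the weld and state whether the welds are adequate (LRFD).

f_max ≈ 18.5 kip/in; adequate

Total weld length L_w = 19 in. Treat welds as unit-width lines.
Polar moment about centroid: J = 2[d³/12 + d(b/2)²] = 2[9.5³/12 + 9.5×3.75²] = 410.1 in³.
Direct shear f_v = P/L_w = 124 / 19 = 6.526 kip/in (vertical).
Torsion M = P·e = 124 × 7.5 = 930 kip·in.
Critical point at (x, y) = (3.75, 4.75) from centroid. f_tx = M·y/J = 10.77 kip/in; f_ty = M·x/J = 8.504 kip/in.
Resultant f_max = √[f_tx² + (f_v + f_ty)²] = √[10.77² + (6.526 + 8.504)²] = 18.49 kip/in.
Capacity per unit length: φr_n = 0.75 × 0.6 × 90 × (0.707 × 0.75) = 21.48 kip/in.
18.49 ≤ 21.48 → adequate.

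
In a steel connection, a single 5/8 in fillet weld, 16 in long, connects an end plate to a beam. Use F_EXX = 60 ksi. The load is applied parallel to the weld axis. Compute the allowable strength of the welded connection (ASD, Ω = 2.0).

R_n/Ω ≈ 127 kip

Effective throat t_e = 0.707 × 0.625 = 0.4419 in.
Total length L = 16 in; A_we = 0.4419 × 16 = 7.07 in².
F_nw = 0.6 F_EXX = 0.6 × 60 = 36 ksi.
R_n = 36 × 7.07 = 254.5 kip; R_n/Ω = 254.5/2.0 = 127.3 kip.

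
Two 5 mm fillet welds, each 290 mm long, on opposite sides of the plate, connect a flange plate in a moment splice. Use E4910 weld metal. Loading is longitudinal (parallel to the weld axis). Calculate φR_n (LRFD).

E49XX → F_EXX = 490 MPa.
Effective throat t_e = 0.707 × 5 = 3.535 mm.
Total length L = 580 mm; A_we = 3.535 × 580 = 2050 mm².
F_nw = 0.6 F_EXX = 0.6 × 490 = 294 MPa.
φR_n = 0.75 × 294 × 2050 × 10⁻³ = 452.1 kN.

φR_n ≈ 452 kN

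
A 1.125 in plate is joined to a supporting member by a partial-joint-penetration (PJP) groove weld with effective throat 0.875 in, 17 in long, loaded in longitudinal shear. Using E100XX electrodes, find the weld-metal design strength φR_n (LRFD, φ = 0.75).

E100XX → F_EXX = 100 ksi.
Effective throat (given) t_e = 0.875 in.
A_we = 0.875 × 17 = 14.88 in².
F_nw = 0.6 F_EXX = 60 ksi.
φR_n = 0.75 × 60 × 14.88 = 669.4 kips.

φR_n ≈ 669 kips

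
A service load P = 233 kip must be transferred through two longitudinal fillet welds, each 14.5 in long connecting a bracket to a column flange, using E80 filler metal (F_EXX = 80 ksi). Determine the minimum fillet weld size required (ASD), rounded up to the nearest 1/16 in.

Total weld length L = 29 in.
Required throat t_e = P × Ω / (0.6 F_EXX × L) = 233 × 2.0 / (0.6 × 80 × 29) = 0.3348 in.
Required leg w = t_e / 0.707 = 0.4735 in → use 1/2 in.

w = 1/2 in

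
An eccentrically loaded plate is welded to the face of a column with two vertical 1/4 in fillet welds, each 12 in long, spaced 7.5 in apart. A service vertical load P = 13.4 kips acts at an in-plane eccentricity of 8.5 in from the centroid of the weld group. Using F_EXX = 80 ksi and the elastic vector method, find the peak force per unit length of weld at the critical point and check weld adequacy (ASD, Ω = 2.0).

f_max ≈ 1.65 kip/in; adequate

Total weld length L_w = 24 in. Treat welds as unit-width lines.
Polar moment about centroid: J = 2[d³/12 + d(b/2)²] = 2[12³/12 + 12×3.75²] = 625.5 in³.
Direct shear f_v = P/L_w = 13.4 / 24 = 0.5583 kip/in (vertical).
Torsion M = P·e = 13.4 × 8.5 = 113.9 kip·in.
Critical point at (x, y) = (3.75, 6) from centroid. f_tx = M·y/J = 1.093 kip/in; f_ty = M·x/J = 0.6829 kip/in.
Resultant f_max = √[f_tx² + (f_v + f_ty)²] = √[1.093² + (0.5583 + 0.6829)²] = 1.654 kip/in.
Capacity per unit length: r_n/Ω = (1/2.0) × 0.6 × 80 × (0.707 × 0.25) = 4.242 kip/in.
1.654 ≤ 4.242 → adequate.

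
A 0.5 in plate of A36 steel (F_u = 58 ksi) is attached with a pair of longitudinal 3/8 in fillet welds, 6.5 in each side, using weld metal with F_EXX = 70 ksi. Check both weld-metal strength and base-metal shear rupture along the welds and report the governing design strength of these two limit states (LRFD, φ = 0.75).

t_e = 0.707 × 0.375 = 0.2651 in; L = 13 in.
Weld metal: φR_n = 0.75 × 0.6 × 70 × 0.2651 × 13 = 108.6 kip.
Base metal (shear rupture): φR_n = 0.75 × 0.6 × 58 × 0.5 × 13 = 169.6 kip.
Governing: weld metal.

φR_n ≈ 109 kip (weld metal governs)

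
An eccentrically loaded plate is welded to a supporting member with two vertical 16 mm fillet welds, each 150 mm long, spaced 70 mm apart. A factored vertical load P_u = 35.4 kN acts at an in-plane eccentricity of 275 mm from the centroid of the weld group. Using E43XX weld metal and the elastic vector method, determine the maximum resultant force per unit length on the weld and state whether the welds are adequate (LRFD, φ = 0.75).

E43XX → F_EXX = 430 MPa.
Total weld length L_w = 300 mm. Treat welds as unit-width lines.
Polar moment about centroid: J = 2[d³/12 + d(b/2)²] = 2[150³/12 + 150×35²] = 930000 mm³.
Direct shear f_v = P/L_w = 35.4×10³ / 300 = 118 N/mm (vertical).
Torsion M = P·e = 35.4×10³ × 275 = 9735000 N·mm.
Critical point at (x, y) = (35, 75) from centroid. f_tx = M·y/J = 785.1 N/mm; f_ty = M·x/J = 366.4 N/mm.
Resultant f_max = √[f_tx² + (f_v + f_ty)²] = √[785.1² + (118 + 366.4)²] = 922.5 N/mm.
Capacity per unit length: φr_n = 0.75 × 0.6 × 430 × (0.707 × 16) = 2189 N/mm.
922.5 ≤ 2189 → adequate.

f_max ≈ 922 N/mm; adequate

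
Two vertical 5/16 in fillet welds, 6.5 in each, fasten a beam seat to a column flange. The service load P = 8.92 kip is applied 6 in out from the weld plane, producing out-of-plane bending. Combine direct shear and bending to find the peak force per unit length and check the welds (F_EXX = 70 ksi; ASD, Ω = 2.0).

L_w = 2 × 6.5 = 13 in; section modulus (unit throat) S = 2 × L²/6 = 14.08 in².
Direct shear f_v = P/L_w = 8.92/13 = 0.6862 kip/in.
Moment M = P × e = 8.92 × 6 = 53.52 kip·in; bending f_b = M/S = 3.8 kip/in.
f_max = √(f_v² + f_b²) = √(0.6862² + 3.8²) = 3.862 kip/in.
r_n/Ω = (1/2.0) × 0.6 × 70 × (0.707 × 0.3125) = 4.64 kip/in → adequate.

f_max ≈ 3.86 kip/in; adequate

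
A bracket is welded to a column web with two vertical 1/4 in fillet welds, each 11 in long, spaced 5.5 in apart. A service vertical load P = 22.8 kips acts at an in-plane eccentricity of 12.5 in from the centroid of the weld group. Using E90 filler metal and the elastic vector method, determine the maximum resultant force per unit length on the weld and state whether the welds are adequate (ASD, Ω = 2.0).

f_max ≈ 5.06 kip/in; NOT adequate

E90XX → F_EXX = 90 ksi.
Total weld length L_w = 22 in. Treat welds as unit-width lines.
Polar moment about centroid: J = 2[d³/12 + d(b/2)²] = 2[11³/12 + 11×2.75²] = 388.2 in³.
Direct shear f_v = P/L_w = 22.8 / 22 = 1.036 kip/in (vertical).
Torsion M = P·e = 22.8 × 12.5 = 285 kip·in.
Critical point at (x, y) = (2.75, 5.5) from centroid. f_tx = M·y/J = 4.038 kip/in; f_ty = M·x/J = 2.019 kip/in.
Resultant f_max = √[f_tx² + (f_v + f_ty)²] = √[4.038² + (1.036 + 2.019)²] = 5.063 kip/in.
Capacity per unit length: r_n/Ω = (1/2.0) × 0.6 × 90 × (0.707 × 0.25) = 4.772 kip/in.
5.063 > 4.772 → NOT adequate.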